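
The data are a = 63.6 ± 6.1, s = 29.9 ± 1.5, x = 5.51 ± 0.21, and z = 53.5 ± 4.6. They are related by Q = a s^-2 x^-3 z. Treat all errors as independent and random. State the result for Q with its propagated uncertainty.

Each factor contributes (exponent × relative error)² to (δQ/Q)²:
  (1·δa/a)² = (1×0.0959)² = 0.00920;  (-2·δs/s)² = (-2×0.0502)² = 0.0101;  (-3·δx/x)² = (-3×0.0381)² = 0.0131;  (1·δz/z)² = (1×0.0860)² = 0.00739
δQ/Q = √(0.0397) = 0.199
Q = 0.0228, so δQ = 0.199 × 0.0228 = 0.00454.

0.0228 ± 0.00454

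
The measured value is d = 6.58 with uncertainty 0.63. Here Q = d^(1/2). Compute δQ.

0.123

Since Q is a product/quotient, work with relative uncertainties:
  (½·δd/d)² = (0.5×0.0957)² = 0.00229
δQ/Q = √(0.00229) = 0.0479
Q = 2.57, so δQ = 0.0479 × 2.57 = 0.123.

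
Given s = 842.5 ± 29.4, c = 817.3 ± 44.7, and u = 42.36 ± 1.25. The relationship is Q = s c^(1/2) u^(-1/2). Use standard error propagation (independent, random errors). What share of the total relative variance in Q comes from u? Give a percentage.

9.97%

(δQ/Q)² = (1·δs/s)² + (½·δc/c)² + (−½·δu/u)²
  s term: (1×0.0349)² = 0.00122
  c term: (0.5×0.0547)² = 0.000748
  u term: (-0.5×0.0295)² = 0.000218
Total = 0.00218. Share from u = 0.000218/0.00218 = 0.0997.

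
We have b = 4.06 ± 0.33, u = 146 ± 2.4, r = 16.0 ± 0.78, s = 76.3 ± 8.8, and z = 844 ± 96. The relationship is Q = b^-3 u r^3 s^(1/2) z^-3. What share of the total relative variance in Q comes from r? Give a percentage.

(δQ/Q)² = (-3·δb/b)² + (1·δu/u)² + (3·δr/r)² + (½·δs/s)² + (-3·δz/z)²
  b term: (-3×0.0813)² = 0.0595
  u term: (1×0.0164)² = 0.000270
  r term: (3×0.0488)² = 0.0214
  s term: (0.5×0.115)² = 0.00333
  z term: (-3×0.114)² = 0.116
Total = 0.201. Share from r = 0.0214/0.201 = 0.106.

10.6%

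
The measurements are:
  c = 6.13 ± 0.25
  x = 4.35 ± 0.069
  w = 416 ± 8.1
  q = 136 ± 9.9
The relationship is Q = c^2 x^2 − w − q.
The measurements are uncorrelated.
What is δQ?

63.5

Let p = c^2·x^2 = 711. δp/p = √((2·δc/c)² + (2·δx/x)²) = √(0.00665 + 0.00101) = 0.0875, so δp = 62.2.
Q = p − w − q: δQ = √(δp² + δw² + δq²) = √(3870 + 65.6 + 98.0) = 63.5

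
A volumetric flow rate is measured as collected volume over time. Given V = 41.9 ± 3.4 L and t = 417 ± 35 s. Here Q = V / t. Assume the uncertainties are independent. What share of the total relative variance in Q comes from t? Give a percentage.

51.7%

(δQ/Q)² = (1·δV/V)² + (-1·δt/t)²
  V term: (1×0.0811)² = 0.00658
  t term: (-1×0.0839)² = 0.00704
Total = 0.0136. Share from t = 0.00704/0.0136 = 0.517.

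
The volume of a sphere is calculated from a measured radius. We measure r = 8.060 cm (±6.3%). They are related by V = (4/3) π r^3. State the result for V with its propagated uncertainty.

2193 ± 415 cm^3

Since V is a product/quotient, work with relative uncertainties:
  (3·δr/r)² = (3×0.0630)² = 0.0357
δV/V = √(0.0357) = 0.189
V = 2193 cm^3, so δV = 0.189 × 2193 = 415 cm^3.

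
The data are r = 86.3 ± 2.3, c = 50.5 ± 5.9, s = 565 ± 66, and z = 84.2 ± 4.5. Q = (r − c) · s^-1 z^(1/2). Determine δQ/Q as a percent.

Let u = r − c = 35.8. δu = √(δr² + δc²) = √(5.29 + 34.8) = 6.33, so δu/u = 0.177.
Q is then a monomial in u, s, z:
δQ/Q = √((δu/u)² + (-1·δs/s)² + (½·δz/z)²) = √(0.0313 + 0.0136 + 0.000714) = 0.214

21.4%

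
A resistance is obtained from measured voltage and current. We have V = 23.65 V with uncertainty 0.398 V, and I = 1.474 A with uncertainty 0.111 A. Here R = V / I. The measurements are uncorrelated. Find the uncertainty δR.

1.24 Ω

Each factor contributes (exponent × relative error)² to (δR/R)²:
  (1·δV/V)² = (1×0.0168)² = 0.000283;  (-1·δI/I)² = (-1×0.0753)² = 0.00567
δR/R = √(0.00595) = 0.0772
R = 16.04 Ω, so δR = 0.0772 × 16.04 = 1.24 Ω.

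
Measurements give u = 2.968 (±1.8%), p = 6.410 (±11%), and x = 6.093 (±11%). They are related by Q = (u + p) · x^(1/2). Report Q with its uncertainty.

Let w = u + p = 9.378. δw = √(δu² + δp²) = √(0.00285 + 0.497) = 0.707, so δw/w = 0.0754.
Q is then a monomial in w, x:
δQ/Q = √((δw/w)² + (½·δx/x)²) = √(0.00569 + 0.00302) = 0.0933
Q = 23.15, so δQ = 0.0933 × 23.15 = 2.16.

23.15 ± 2.16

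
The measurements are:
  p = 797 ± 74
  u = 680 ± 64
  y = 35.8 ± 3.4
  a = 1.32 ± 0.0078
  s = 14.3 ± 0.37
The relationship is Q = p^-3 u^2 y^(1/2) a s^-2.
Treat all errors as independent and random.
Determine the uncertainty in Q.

Q is a product of powers, so relative uncertainties combine in quadrature:
  (-3·δp/p)² = (-3×0.0928)² = 0.0776;  (2·δu/u)² = (2×0.0941)² = 0.0354;  (½·δy/y)² = (0.5×0.0950)² = 0.00225;  (1·δa/a)² = (1×0.00591)² = 3.49e-05;  (-2·δs/s)² = (-2×0.0259)² = 0.00268
δQ/Q = √(0.118) = 0.343
Q = 3.53e-05, so δQ = 0.343 × 3.53e-05 = 1.21e-05.

1.21e-05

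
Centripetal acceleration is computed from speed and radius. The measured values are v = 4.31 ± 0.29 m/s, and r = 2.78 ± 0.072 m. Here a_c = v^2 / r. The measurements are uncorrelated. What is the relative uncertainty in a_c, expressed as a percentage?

Each factor contributes (exponent × relative error)² to (δa_c/a_c)²:
  (2·δv/v)² = (2×0.0673)² = 0.0181;  (-1·δr/r)² = (-1×0.0259)² = 0.000671
δa_c/a_c = √(0.0188) = 0.137

13.7%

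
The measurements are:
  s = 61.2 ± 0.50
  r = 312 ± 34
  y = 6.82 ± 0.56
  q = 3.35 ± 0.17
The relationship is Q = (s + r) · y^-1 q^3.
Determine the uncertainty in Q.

402

Let u = s + r = 373. δu = √(δs² + δr²) = √(0.250 + 1160) = 34.0, so δu/u = 0.0911.
Q is then a monomial in u, y, q:
δQ/Q = √((δu/u)² + (-1·δy/y)² + (3·δq/q)²) = √(0.00830 + 0.00674 + 0.0232) = 0.196
Q = 2060, so δQ = 0.196 × 2060 = 402.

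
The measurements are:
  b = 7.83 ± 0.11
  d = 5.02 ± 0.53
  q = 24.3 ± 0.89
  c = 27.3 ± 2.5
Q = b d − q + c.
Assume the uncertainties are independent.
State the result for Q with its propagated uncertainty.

42.3 ± 4.96

Let p = b·d = 39.3. δp/p = √((1·δb/b)² + (1·δd/d)²) = √(0.000197 + 0.0111) = 0.107, so δp = 4.19.
Q = p − q + c: δQ = √(δp² + δq² + δc²) = √(17.5 + 0.792 + 6.25) = 4.96
Q = 42.3.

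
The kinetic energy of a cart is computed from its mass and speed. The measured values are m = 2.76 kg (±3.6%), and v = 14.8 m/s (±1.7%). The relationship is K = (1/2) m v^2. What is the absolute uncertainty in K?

15.0 J

Each factor contributes (exponent × relative error)² to (δK/K)²:
  (1·δm/m)² = (1×0.0360)² = 0.00130;  (2·δv/v)² = (2×0.0170)² = 0.00116
δK/K = √(0.00245) = 0.0495
K = 302 J, so δK = 0.0495 × 302 = 15.0 J.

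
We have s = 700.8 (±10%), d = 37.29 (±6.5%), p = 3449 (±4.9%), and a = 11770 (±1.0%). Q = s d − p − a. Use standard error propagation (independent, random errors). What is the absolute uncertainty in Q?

3120

Let w = s·d = 26130. δw/w = √((1·δs/s)² + (1·δd/d)²) = √(0.0100 + 0.00423) = 0.119, so δw = 3120.
Q = w − p − a: δQ = √(δw² + δp² + δa²) = √(9.71e+06 + 28600 + 13900) = 3120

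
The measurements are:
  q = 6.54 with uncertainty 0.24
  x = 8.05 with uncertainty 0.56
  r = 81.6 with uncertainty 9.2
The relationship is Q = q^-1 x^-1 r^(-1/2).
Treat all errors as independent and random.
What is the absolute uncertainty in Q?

0.000203

Since Q is a product/quotient, work with relative uncertainties:
  (-1·δq/q)² = (-1×0.0367)² = 0.00135;  (-1·δx/x)² = (-1×0.0696)² = 0.00484;  (−½·δr/r)² = (-0.5×0.113)² = 0.00318
δQ/Q = √(0.00936) = 0.0968
Q = 0.00210, so δQ = 0.0968 × 0.00210 = 0.000203.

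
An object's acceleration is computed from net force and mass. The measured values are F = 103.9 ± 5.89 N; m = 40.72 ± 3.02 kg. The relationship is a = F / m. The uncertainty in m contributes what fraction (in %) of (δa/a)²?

(δa/a)² = (1·δF/F)² + (-1·δm/m)²
  F term: (1×0.0567)² = 0.00321
  m term: (-1×0.0742)² = 0.00550
Total = 0.00871. Share from m = 0.00550/0.00871 = 0.631.

63.1%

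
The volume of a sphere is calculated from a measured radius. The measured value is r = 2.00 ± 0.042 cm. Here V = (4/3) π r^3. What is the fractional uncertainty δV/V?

0.0630

For a monomial V ∝ r^3, fractional errors add in quadrature:
  (3·δr/r)² = (3×0.0210)² = 0.00397
δV/V = √(0.00397) = 0.0630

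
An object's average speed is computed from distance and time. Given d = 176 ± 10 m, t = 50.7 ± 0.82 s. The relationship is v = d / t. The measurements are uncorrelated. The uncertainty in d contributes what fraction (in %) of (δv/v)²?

92.5%

(δv/v)² = (1·δd/d)² + (-1·δt/t)²
  d term: (1×0.0568)² = 0.00323
  t term: (-1×0.0162)² = 0.000262
Total = 0.00349. Share from d = 0.00323/0.00349 = 0.925.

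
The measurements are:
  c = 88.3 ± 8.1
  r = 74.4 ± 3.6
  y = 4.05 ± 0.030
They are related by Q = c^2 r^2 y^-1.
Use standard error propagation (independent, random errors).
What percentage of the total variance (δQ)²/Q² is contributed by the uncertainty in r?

(δQ/Q)² = (2·δc/c)² + (2·δr/r)² + (-1·δy/y)²
  c term: (2×0.0917)² = 0.0337
  r term: (2×0.0484)² = 0.00937
  y term: (-1×0.00741)² = 5.49e-05
Total = 0.0431. Share from r = 0.00937/0.0431 = 0.217.

21.7%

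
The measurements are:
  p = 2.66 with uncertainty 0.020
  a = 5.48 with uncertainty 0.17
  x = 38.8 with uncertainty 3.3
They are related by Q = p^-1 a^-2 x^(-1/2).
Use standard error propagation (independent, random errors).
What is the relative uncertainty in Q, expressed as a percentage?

7.56%

Each factor contributes (exponent × relative error)² to (δQ/Q)²:
  (-1·δp/p)² = (-1×0.00752)² = 5.65e-05;  (-2·δa/a)² = (-2×0.0310)² = 0.00385;  (−½·δx/x)² = (-0.5×0.0851)² = 0.00181
δQ/Q = √(0.00571) = 0.0756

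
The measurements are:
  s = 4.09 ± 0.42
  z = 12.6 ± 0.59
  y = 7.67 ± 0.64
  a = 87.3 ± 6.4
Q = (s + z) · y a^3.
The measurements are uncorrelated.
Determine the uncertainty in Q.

2.04e+07

Let u = s + z = 16.7. δu = √(δs² + δz²) = √(0.176 + 0.348) = 0.724, so δu/u = 0.0434.
Q is then a monomial in u, y, a:
δQ/Q = √((δu/u)² + (1·δy/y)² + (3·δa/a)²) = √(0.00188 + 0.00696 + 0.0484) = 0.239
Q = 8.52e+07, so δQ = 0.239 × 8.52e+07 = 2.04e+07.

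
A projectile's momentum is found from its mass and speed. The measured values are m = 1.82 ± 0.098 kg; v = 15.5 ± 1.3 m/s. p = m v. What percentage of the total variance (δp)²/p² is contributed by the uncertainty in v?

70.8%

(δp/p)² = (1·δm/m)² + (1·δv/v)²
  m term: (1×0.0538)² = 0.00290
  v term: (1×0.0839)² = 0.00703
Total = 0.00993. Share from v = 0.00703/0.00993 = 0.708.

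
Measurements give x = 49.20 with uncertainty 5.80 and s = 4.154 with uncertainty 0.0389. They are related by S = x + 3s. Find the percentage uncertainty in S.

For a sum/difference, combine absolute errors in quadrature:
  (δx)² = 33.6;  (3·δs)² = 0.0136
δS = √(33.7) = 5.80
S = 61.66, so δS/S = 5.80/61.66 = 0.0941.

9.41%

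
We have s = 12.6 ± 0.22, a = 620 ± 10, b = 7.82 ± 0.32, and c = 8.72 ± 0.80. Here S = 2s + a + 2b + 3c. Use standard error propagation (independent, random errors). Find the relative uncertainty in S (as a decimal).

0.0150

Each term contributes (cᵢ δxᵢ)² to (δS)²:
  (2·δs)² = 0.194;  (δa)² = 100;  (2·δb)² = 0.410;  (3·δc)² = 5.76
δS = √(106) = 10.3
S = 687, so δS/S = 10.3/687 = 0.0150.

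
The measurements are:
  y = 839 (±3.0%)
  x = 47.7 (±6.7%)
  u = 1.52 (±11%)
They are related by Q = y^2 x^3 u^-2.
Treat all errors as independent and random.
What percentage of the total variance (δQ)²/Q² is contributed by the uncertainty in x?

(δQ/Q)² = (2·δy/y)² + (3·δx/x)² + (-2·δu/u)²
  y term: (2×0.0300)² = 0.00360
  x term: (3×0.0670)² = 0.0404
  u term: (-2×0.110)² = 0.0484
Total = 0.0924. Share from x = 0.0404/0.0924 = 0.437.

43.7%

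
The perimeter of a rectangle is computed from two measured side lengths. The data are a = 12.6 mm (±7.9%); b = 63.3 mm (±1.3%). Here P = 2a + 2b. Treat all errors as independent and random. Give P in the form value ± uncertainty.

152 ± 2.58 mm

For a sum/difference, combine absolute errors in quadrature:
  (2·δa)² = 3.96;  (2·δb)² = 2.71
δP = √(6.67) = 2.58 mm
P = 152 mm.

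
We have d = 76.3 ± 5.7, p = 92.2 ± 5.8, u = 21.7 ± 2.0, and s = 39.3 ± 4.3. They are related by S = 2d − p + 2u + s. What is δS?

14.1

Absolute uncertainties add in quadrature for a linear combination:
  (2·δd)² = 130;  (δp)² = 33.6;  (2·δu)² = 16.0;  (δs)² = 18.5
δS = √(198) = 14.1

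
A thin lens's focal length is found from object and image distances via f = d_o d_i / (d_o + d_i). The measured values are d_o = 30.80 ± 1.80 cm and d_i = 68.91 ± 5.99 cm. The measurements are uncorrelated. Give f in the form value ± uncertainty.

21.29 ± 1.03 cm

∂f/∂d_o = (d_i/(d_o+d_i))² = 0.478;  ∂f/∂d_i = (d_o/(d_o+d_i))² = 0.0954
δf = √((∂f/∂d_o · δd_o)² + (∂f/∂d_i · δd_i)²) = √(0.739 + 0.327) = 1.03 cm
f = 21.29 cm.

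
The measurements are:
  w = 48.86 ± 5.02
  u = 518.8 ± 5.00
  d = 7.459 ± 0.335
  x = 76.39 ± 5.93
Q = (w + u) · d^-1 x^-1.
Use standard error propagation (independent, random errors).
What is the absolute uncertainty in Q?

Let h = w + u = 567.7. δh = √(δw² + δu²) = √(25.2 + 25.0) = 7.09, so δh/h = 0.0125.
Q is then a monomial in h, d, x:
δQ/Q = √((δh/h)² + (-1·δd/d)² + (-1·δx/x)²) = √(0.000156 + 0.00202 + 0.00603) = 0.0905
Q = 0.9963, so δQ = 0.0905 × 0.9963 = 0.0902.

0.0902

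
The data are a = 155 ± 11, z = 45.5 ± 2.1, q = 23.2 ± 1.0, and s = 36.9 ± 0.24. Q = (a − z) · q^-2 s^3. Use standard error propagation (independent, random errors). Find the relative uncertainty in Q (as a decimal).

0.135

Let u = a − z = 110. δu = √(δa² + δz²) = √(121 + 4.41) = 11.2, so δu/u = 0.102.
Q is then a monomial in u, q, s:
δQ/Q = √((δu/u)² + (-2·δq/q)² + (3·δs/s)²) = √(0.0105 + 0.00743 + 0.000381) = 0.135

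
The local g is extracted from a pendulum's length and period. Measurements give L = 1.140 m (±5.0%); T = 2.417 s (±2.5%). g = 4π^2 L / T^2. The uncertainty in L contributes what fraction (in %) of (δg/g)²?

50.0%

(δg/g)² = (1·δL/L)² + (-2·δT/T)²
  L term: (1×0.0500)² = 0.00250
  T term: (-2×0.0250)² = 0.00250
Total = 0.00500. Share from L = 0.00250/0.00500 = 0.500.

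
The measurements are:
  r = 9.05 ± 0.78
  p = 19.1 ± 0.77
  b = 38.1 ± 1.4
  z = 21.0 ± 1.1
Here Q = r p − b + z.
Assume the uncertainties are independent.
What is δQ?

Let w = r·p = 173. δw/w = √((1·δr/r)² + (1·δp/p)²) = √(0.00743 + 0.00163) = 0.0952, so δw = 16.4.
Q = w − b + z: δQ = √(δw² + δb² + δz²) = √(271 + 1.96 + 1.21) = 16.5

16.5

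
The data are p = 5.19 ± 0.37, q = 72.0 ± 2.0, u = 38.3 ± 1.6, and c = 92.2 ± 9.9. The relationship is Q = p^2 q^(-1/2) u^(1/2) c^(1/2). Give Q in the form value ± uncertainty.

189 ± 29.1

Relative error in a monomial: (δQ/Q)² = Σ (nᵢ · δxᵢ/xᵢ)².
  (2·δp/p)² = (2×0.0713)² = 0.0203;  (−½·δq/q)² = (-0.5×0.0278)² = 0.000193;  (½·δu/u)² = (0.5×0.0418)² = 0.000436;  (½·δc/c)² = (0.5×0.107)² = 0.00288
δQ/Q = √(0.0238) = 0.154
Q = 189, so δQ = 0.154 × 189 = 29.1.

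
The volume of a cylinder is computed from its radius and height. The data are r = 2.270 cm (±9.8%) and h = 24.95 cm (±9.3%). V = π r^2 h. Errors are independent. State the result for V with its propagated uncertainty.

Relative error in a monomial: (δV/V)² = Σ (nᵢ · δxᵢ/xᵢ)².
  (2·δr/r)² = (2×0.0980)² = 0.0384;  (1·δh/h)² = (1×0.0930)² = 0.00865
δV/V = √(0.0471) = 0.217
V = 403.9 cm^3, so δV = 0.217 × 403.9 = 87.6 cm^3.

403.9 ± 87.6 cm^3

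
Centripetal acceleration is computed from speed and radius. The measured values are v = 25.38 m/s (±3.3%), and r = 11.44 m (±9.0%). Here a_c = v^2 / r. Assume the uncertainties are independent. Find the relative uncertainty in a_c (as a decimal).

0.112

Relative error in a monomial: (δa_c/a_c)² = Σ (nᵢ · δxᵢ/xᵢ)².
  (2·δv/v)² = (2×0.0330)² = 0.00436;  (-1·δr/r)² = (-1×0.0900)² = 0.00810
δa_c/a_c = √(0.0125) = 0.112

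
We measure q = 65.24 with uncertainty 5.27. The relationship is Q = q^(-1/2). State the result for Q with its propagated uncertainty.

0.1238 ± 0.00500

Q ∝ q^(-1/2), so δQ/Q = |−½| · δq/q = 0.5 × 0.0808 = 0.0404.
Q = 0.1238, so δQ = 0.0404 × 0.1238 = 0.00500.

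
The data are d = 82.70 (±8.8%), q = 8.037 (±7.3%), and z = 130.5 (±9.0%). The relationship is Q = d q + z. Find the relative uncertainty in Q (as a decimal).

Let p = d·q = 664.7. δp/p = √((1·δd/d)² + (1·δq/q)²) = √(0.00774 + 0.00533) = 0.114, so δp = 76.0.
Q = p + z: δQ = √(δp² + δz²) = √(5780 + 138) = 76.9
Q = 795.2, so δQ/Q = 76.9/795.2 = 0.0967.

0.0967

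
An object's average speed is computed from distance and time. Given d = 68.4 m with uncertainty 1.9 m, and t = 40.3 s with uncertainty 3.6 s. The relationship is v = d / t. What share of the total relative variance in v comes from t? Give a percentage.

91.2%

(δv/v)² = (1·δd/d)² + (-1·δt/t)²
  d term: (1×0.0278)² = 0.000772
  t term: (-1×0.0893)² = 0.00798
Total = 0.00875. Share from t = 0.00798/0.00875 = 0.912.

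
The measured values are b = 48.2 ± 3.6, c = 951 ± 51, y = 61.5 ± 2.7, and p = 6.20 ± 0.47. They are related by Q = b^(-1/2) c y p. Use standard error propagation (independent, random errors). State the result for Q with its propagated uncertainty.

52200 ± 5710

Q is a product of powers, so relative uncertainties combine in quadrature:
  (−½·δb/b)² = (-0.5×0.0747)² = 0.00139;  (1·δc/c)² = (1×0.0536)² = 0.00288;  (1·δy/y)² = (1×0.0439)² = 0.00193;  (1·δp/p)² = (1×0.0758)² = 0.00575
δQ/Q = √(0.0119) = 0.109
Q = 52200, so δQ = 0.109 × 52200 = 5710.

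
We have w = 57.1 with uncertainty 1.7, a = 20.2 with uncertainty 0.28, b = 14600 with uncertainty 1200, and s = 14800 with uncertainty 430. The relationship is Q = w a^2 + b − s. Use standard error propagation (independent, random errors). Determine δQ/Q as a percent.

Let p = w·a^2 = 23300. δp/p = √((1·δw/w)² + (2·δa/a)²) = √(0.000886 + 0.000769) = 0.0407, so δp = 948.
Q = p + b − s: δQ = √(δp² + δb² + δs²) = √(8.98e+05 + 1.44e+06 + 1.85e+05) = 1590
Q = 23100, so δQ/Q = 1590/23100 = 0.0688.

6.88%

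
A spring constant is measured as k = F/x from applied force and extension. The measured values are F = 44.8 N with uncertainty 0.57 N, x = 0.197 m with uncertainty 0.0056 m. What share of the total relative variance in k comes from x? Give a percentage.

83.3%

(δk/k)² = (1·δF/F)² + (-1·δx/x)²
  F term: (1×0.0127)² = 0.000162
  x term: (-1×0.0284)² = 0.000808
Total = 0.000970. Share from x = 0.000808/0.000970 = 0.833.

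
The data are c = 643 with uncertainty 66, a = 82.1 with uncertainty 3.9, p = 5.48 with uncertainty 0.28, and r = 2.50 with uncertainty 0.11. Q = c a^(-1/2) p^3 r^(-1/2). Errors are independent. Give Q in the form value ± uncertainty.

Since Q is a product/quotient, work with relative uncertainties:
  (1·δc/c)² = (1×0.103)² = 0.0105;  (−½·δa/a)² = (-0.5×0.0475)² = 0.000564;  (3·δp/p)² = (3×0.0511)² = 0.0235;  (−½·δr/r)² = (-0.5×0.0440)² = 0.000484
δQ/Q = √(0.0351) = 0.187
Q = 7390, so δQ = 0.187 × 7390 = 1380.

7390 ± 1380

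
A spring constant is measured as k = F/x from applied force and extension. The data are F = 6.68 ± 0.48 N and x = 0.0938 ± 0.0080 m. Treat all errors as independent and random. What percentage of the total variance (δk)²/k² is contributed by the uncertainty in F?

(δk/k)² = (1·δF/F)² + (-1·δx/x)²
  F term: (1×0.0719)² = 0.00516
  x term: (-1×0.0853)² = 0.00727
Total = 0.0124. Share from F = 0.00516/0.0124 = 0.415.

41.5%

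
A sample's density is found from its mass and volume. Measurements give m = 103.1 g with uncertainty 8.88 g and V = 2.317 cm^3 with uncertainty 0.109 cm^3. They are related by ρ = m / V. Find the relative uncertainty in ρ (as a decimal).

Products/powers → add relative errors in quadrature, weighted by exponent:
  (1·δm/m)² = (1×0.0861)² = 0.00742;  (-1·δV/V)² = (-1×0.0470)² = 0.00221
δρ/ρ = √(0.00963) = 0.0981

0.0981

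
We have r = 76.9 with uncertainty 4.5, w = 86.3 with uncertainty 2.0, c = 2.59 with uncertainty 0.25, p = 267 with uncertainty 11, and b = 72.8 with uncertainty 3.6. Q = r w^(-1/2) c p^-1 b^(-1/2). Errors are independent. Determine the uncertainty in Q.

0.00116

Products/powers → add relative errors in quadrature, weighted by exponent:
  (1·δr/r)² = (1×0.0585)² = 0.00342;  (−½·δw/w)² = (-0.5×0.0232)² = 0.000134;  (1·δc/c)² = (1×0.0965)² = 0.00932;  (-1·δp/p)² = (-1×0.0412)² = 0.00170;  (−½·δb/b)² = (-0.5×0.0495)² = 0.000611
δQ/Q = √(0.0152) = 0.123
Q = 0.00941, so δQ = 0.123 × 0.00941 = 0.00116.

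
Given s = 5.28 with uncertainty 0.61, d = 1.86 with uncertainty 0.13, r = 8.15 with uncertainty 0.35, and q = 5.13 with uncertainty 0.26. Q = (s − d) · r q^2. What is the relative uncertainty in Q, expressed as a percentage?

21.3%

Let u = s − d = 3.42. δu = √(δs² + δd²) = √(0.372 + 0.0169) = 0.624, so δu/u = 0.182.
Q is then a monomial in u, r, q:
δQ/Q = √((δu/u)² + (1·δr/r)² + (2·δq/q)²) = √(0.0333 + 0.00184 + 0.0103) = 0.213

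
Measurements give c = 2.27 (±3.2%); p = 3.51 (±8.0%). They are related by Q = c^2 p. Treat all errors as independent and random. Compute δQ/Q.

0.102

Each factor contributes (exponent × relative error)² to (δQ/Q)²:
  (2·δc/c)² = (2×0.0320)² = 0.00410;  (1·δp/p)² = (1×0.0800)² = 0.00640
δQ/Q = √(0.0105) = 0.102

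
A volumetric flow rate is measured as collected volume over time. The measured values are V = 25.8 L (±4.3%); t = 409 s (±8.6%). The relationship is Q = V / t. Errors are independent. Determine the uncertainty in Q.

0.00607 L/s

Relative error in a monomial: (δQ/Q)² = Σ (nᵢ · δxᵢ/xᵢ)².
  (1·δV/V)² = (1×0.0430)² = 0.00185;  (-1·δt/t)² = (-1×0.0860)² = 0.00740
δQ/Q = √(0.00924) = 0.0962
Q = 0.0631 L/s, so δQ = 0.0962 × 0.0631 = 0.00607 L/s.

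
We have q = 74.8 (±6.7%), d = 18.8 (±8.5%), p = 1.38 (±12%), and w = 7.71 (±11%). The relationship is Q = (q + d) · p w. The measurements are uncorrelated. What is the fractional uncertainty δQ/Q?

Let u = q + d = 93.6. δu = √(δq² + δd²) = √(25.1 + 2.55) = 5.26, so δu/u = 0.0562.
Q is then a monomial in u, p, w:
δQ/Q = √((δu/u)² + (1·δp/p)² + (1·δw/w)²) = √(0.00316 + 0.0144 + 0.0121) = 0.172

0.172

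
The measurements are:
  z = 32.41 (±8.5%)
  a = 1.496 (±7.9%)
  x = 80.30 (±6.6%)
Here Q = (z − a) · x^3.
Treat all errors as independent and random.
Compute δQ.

3.48e+06

Let u = z − a = 30.91. δu = √(δz² + δa²) = √(7.59 + 0.0140) = 2.76, so δu/u = 0.0892.
Q is then a monomial in u, x:
δQ/Q = √((δu/u)² + (3·δx/x)²) = √(0.00796 + 0.0392) = 0.217
Q = 1.601e+07, so δQ = 0.217 × 1.601e+07 = 3.48e+06.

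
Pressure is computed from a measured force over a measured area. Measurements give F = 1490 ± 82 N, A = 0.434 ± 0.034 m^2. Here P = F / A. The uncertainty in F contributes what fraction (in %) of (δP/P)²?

33.0%

(δP/P)² = (1·δF/F)² + (-1·δA/A)²
  F term: (1×0.0550)² = 0.00303
  A term: (-1×0.0783)² = 0.00614
Total = 0.00917. Share from F = 0.00303/0.00917 = 0.330.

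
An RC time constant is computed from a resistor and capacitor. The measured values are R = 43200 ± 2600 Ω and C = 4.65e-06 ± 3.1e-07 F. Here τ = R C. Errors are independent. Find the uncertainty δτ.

0.0180 s

τ is a product of powers, so relative uncertainties combine in quadrature:
  (1·δR/R)² = (1×0.0602)² = 0.00362;  (1·δC/C)² = (1×0.0667)² = 0.00444
δτ/τ = √(0.00807) = 0.0898
τ = 0.201 s, so δτ = 0.0898 × 0.201 = 0.0180 s.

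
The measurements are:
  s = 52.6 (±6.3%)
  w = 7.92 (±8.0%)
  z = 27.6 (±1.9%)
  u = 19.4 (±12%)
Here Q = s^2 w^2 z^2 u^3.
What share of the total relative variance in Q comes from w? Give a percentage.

(δQ/Q)² = (2·δs/s)² + (2·δw/w)² + (2·δz/z)² + (3·δu/u)²
  s term: (2×0.0630)² = 0.0159
  w term: (2×0.0800)² = 0.0256
  z term: (2×0.0190)² = 0.00144
  u term: (3×0.120)² = 0.130
Total = 0.173. Share from w = 0.0256/0.173 = 0.148.

14.8%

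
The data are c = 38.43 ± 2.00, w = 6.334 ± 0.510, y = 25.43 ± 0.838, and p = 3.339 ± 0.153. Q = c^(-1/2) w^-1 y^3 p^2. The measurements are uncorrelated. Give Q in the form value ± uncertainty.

Each factor contributes (exponent × relative error)² to (δQ/Q)²:
  (−½·δc/c)² = (-0.5×0.0520)² = 0.000677;  (-1·δw/w)² = (-1×0.0805)² = 0.00648;  (3·δy/y)² = (3×0.0330)² = 0.00977;  (2·δp/p)² = (2×0.0458)² = 0.00840
δQ/Q = √(0.0253) = 0.159
Q = 4669, so δQ = 0.159 × 4669 = 743.

4669 ± 743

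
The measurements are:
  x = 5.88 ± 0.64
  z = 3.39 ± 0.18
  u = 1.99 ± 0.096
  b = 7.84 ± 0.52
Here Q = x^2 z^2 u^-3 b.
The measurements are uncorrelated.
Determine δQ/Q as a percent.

Each factor contributes (exponent × relative error)² to (δQ/Q)²:
  (2·δx/x)² = (2×0.109)² = 0.0474;  (2·δz/z)² = (2×0.0531)² = 0.0113;  (-3·δu/u)² = (-3×0.0482)² = 0.0209;  (1·δb/b)² = (1×0.0663)² = 0.00440
δQ/Q = √(0.0840) = 0.290

29.0%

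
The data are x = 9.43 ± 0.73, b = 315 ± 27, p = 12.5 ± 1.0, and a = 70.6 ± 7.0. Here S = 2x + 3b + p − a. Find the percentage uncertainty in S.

8.98%

S is a linear combination, so absolute uncertainties add in quadrature:
  (2·δx)² = 2.13;  (3·δb)² = 6560;  (δp)² = 1.00;  (δa)² = 49.0
δS = √(6610) = 81.3
S = 906, so δS/S = 81.3/906 = 0.0898.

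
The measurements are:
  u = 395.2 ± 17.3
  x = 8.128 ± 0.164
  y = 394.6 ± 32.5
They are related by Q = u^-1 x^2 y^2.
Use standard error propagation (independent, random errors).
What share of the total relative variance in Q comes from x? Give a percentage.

5.31%

(δQ/Q)² = (-1·δu/u)² + (2·δx/x)² + (2·δy/y)²
  u term: (-1×0.0438)² = 0.00192
  x term: (2×0.0202)² = 0.00163
  y term: (2×0.0824)² = 0.0271
Total = 0.0307. Share from x = 0.00163/0.0307 = 0.0531.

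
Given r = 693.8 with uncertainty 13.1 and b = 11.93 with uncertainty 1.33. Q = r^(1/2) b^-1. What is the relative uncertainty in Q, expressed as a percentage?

For a monomial Q ∝ r^(1/2), b^-1, fractional errors add in quadrature:
  (½·δr/r)² = (0.5×0.0189)² = 8.91e-05;  (-1·δb/b)² = (-1×0.111)² = 0.0124
δQ/Q = √(0.0125) = 0.112

11.2%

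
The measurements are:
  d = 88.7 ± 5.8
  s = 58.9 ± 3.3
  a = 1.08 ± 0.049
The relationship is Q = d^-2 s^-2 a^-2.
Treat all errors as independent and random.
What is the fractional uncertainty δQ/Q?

Since Q is a product/quotient, work with relative uncertainties:
  (-2·δd/d)² = (-2×0.0654)² = 0.0171;  (-2·δs/s)² = (-2×0.0560)² = 0.0126;  (-2·δa/a)² = (-2×0.0454)² = 0.00823
δQ/Q = √(0.0379) = 0.195

0.195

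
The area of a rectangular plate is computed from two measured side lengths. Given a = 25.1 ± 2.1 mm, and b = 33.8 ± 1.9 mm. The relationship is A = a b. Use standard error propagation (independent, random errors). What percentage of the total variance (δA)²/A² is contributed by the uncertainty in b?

31.1%

(δA/A)² = (1·δa/a)² + (1·δb/b)²
  a term: (1×0.0837)² = 0.00700
  b term: (1×0.0562)² = 0.00316
Total = 0.0102. Share from b = 0.00316/0.0102 = 0.311.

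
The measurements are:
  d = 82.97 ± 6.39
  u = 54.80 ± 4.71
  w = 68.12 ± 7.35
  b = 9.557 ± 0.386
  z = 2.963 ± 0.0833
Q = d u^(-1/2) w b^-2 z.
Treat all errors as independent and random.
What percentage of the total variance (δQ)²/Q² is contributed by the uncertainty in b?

24.4%

(δQ/Q)² = (1·δd/d)² + (−½·δu/u)² + (1·δw/w)² + (-2·δb/b)² + (1·δz/z)²
  d term: (1×0.0770)² = 0.00593
  u term: (-0.5×0.0859)² = 0.00185
  w term: (1×0.108)² = 0.0116
  b term: (-2×0.0404)² = 0.00653
  z term: (1×0.0281)² = 0.000790
Total = 0.0267. Share from b = 0.00653/0.0267 = 0.244.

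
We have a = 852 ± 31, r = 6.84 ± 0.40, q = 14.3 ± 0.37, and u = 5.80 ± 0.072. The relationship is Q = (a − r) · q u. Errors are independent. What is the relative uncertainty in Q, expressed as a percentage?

Let w = a − r = 845. δw = √(δa² + δr²) = √(961 + 0.160) = 31.0, so δw/w = 0.0367.
Q is then a monomial in w, q, u:
δQ/Q = √((δw/w)² + (1·δq/q)² + (1·δu/u)²) = √(0.00135 + 0.000669 + 0.000154) = 0.0466

4.66%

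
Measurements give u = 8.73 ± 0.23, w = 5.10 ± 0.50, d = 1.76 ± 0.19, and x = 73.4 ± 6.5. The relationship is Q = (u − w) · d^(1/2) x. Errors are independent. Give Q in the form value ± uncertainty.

353 ± 64.9

Let h = u − w = 3.63. δh = √(δu² + δw²) = √(0.0529 + 0.250) = 0.550, so δh/h = 0.152.
Q is then a monomial in h, d, x:
δQ/Q = √((δh/h)² + (½·δd/d)² + (1·δx/x)²) = √(0.0230 + 0.00291 + 0.00784) = 0.184
Q = 353, so δQ = 0.184 × 353 = 64.9.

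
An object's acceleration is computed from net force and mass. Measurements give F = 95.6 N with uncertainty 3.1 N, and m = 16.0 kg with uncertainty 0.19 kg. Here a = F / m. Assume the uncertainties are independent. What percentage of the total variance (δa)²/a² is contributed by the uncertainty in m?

11.8%

(δa/a)² = (1·δF/F)² + (-1·δm/m)²
  F term: (1×0.0324)² = 0.00105
  m term: (-1×0.0119)² = 0.000141
Total = 0.00119. Share from m = 0.000141/0.00119 = 0.118.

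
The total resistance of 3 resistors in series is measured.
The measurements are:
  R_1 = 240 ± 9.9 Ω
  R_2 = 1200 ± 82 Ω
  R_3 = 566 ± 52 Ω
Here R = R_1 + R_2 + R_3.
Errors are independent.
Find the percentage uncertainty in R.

4.87%

Each term contributes (cᵢ δxᵢ)² to (δR)²:
  (δR_1)² = 98.0;  (δR_2)² = 6720;  (δR_3)² = 2700
δR = √(9530) = 97.6 Ω
R = 2010 Ω, so δR/R = 97.6/2010 = 0.0487.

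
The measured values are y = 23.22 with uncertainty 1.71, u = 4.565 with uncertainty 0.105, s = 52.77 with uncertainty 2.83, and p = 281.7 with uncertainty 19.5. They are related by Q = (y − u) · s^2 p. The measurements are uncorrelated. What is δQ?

Let w = y − u = 18.65. δw = √(δy² + δu²) = √(2.92 + 0.0110) = 1.71, so δw/w = 0.0918.
Q is then a monomial in w, s, p:
δQ/Q = √((δw/w)² + (2·δs/s)² + (1·δp/p)²) = √(0.00843 + 0.0115 + 0.00479) = 0.157
Q = 1.463e+07, so δQ = 0.157 × 1.463e+07 = 2.3e+06.

2.3e+06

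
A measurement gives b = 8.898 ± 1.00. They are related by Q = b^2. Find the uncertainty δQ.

Products/powers → add relative errors in quadrature, weighted by exponent:
  (2·δb/b)² = (2×0.112)² = 0.0505
δQ/Q = √(0.0505) = 0.225
Q = 79.17, so δQ = 0.225 × 79.17 = 17.8.

17.8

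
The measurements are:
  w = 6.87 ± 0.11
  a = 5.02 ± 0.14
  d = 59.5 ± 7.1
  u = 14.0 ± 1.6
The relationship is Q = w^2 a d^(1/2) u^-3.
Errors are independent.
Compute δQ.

Each factor contributes (exponent × relative error)² to (δQ/Q)²:
  (2·δw/w)² = (2×0.0160)² = 0.00103;  (1·δa/a)² = (1×0.0279)² = 0.000778;  (½·δd/d)² = (0.5×0.119)² = 0.00356;  (-3·δu/u)² = (-3×0.114)² = 0.118
δQ/Q = √(0.123) = 0.351
Q = 0.666, so δQ = 0.351 × 0.666 = 0.234.

0.234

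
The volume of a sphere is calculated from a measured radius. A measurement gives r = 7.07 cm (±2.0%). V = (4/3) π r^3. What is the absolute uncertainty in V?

88.8 cm^3

Each factor contributes (exponent × relative error)² to (δV/V)²:
  (3·δr/r)² = (3×0.0200)² = 0.00360
δV/V = √(0.00360) = 0.0600
V = 1480 cm^3, so δV = 0.0600 × 1480 = 88.8 cm^3.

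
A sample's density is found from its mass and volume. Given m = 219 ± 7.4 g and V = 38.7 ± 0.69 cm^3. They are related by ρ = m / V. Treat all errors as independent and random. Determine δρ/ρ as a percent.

3.82%

Products/powers → add relative errors in quadrature, weighted by exponent:
  (1·δm/m)² = (1×0.0338)² = 0.00114;  (-1·δV/V)² = (-1×0.0178)² = 0.000318
δρ/ρ = √(0.00146) = 0.0382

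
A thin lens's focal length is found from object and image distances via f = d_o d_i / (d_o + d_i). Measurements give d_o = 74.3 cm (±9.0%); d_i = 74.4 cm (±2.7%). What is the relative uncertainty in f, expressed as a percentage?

∂f/∂d_o = (d_i/(d_o+d_i))² = 0.250;  ∂f/∂d_i = (d_o/(d_o+d_i))² = 0.250
δf = √((∂f/∂d_o · δd_o)² + (∂f/∂d_i · δd_i)²) = √(2.80 + 0.252) = 1.75 cm
f = 37.2 cm, so δf/f = 1.75/37.2 = 0.0470.

4.70%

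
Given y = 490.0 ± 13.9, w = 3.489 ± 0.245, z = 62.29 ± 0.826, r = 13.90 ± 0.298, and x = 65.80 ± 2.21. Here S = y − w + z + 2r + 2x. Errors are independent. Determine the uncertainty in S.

14.6

S is a linear combination, so absolute uncertainties add in quadrature:
  (δy)² = 193;  (δw)² = 0.0600;  (δz)² = 0.682;  (2·δr)² = 0.355;  (2·δx)² = 19.5
δS = √(214) = 14.6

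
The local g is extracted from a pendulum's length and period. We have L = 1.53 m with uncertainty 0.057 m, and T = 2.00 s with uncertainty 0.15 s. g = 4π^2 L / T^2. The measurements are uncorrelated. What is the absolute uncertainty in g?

Each factor contributes (exponent × relative error)² to (δg/g)²:
  (1·δL/L)² = (1×0.0373)² = 0.00139;  (-2·δT/T)² = (-2×0.0750)² = 0.0225
δg/g = √(0.0239) = 0.155
g = 15.1 m/s^2, so δg = 0.155 × 15.1 = 2.33 m/s^2.

2.33 m/s^2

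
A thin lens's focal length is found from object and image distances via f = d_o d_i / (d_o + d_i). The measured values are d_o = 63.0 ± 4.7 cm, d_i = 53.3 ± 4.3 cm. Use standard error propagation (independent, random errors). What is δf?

∂f/∂d_o = (d_i/(d_o+d_i))² = 0.210;  ∂f/∂d_i = (d_o/(d_o+d_i))² = 0.293
δf = √((∂f/∂d_o · δd_o)² + (∂f/∂d_i · δd_i)²) = √(0.975 + 1.59) = 1.60 cm

1.60 cm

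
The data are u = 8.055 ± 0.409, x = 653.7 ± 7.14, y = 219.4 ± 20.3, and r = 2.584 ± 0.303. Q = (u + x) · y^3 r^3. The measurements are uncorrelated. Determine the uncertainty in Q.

Let w = u + x = 661.8. δw = √(δu² + δx²) = √(0.167 + 51.0) = 7.15, so δw/w = 0.0108.
Q is then a monomial in w, y, r:
δQ/Q = √((δw/w)² + (3·δy/y)² + (3·δr/r)²) = √(0.000117 + 0.0770 + 0.124) = 0.448
Q = 1.206e+11, so δQ = 0.448 × 1.206e+11 = 5.4e+10.

5.4e+10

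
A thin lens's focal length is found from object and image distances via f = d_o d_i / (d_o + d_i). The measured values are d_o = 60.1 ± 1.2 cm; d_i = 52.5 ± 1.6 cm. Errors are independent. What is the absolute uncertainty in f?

∂f/∂d_o = (d_i/(d_o+d_i))² = 0.217;  ∂f/∂d_i = (d_o/(d_o+d_i))² = 0.285
δf = √((∂f/∂d_o · δd_o)² + (∂f/∂d_i · δd_i)²) = √(0.0681 + 0.208) = 0.525 cm

0.525 cm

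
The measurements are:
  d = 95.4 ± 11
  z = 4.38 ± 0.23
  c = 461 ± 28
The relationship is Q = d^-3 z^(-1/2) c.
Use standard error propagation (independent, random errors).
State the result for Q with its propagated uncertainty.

(2.54 ± 0.893) × 10^-4

Since Q is a product/quotient, work with relative uncertainties:
  (-3·δd/d)² = (-3×0.115)² = 0.120;  (−½·δz/z)² = (-0.5×0.0525)² = 0.000689;  (1·δc/c)² = (1×0.0607)² = 0.00369
δQ/Q = √(0.124) = 0.352
Q = 0.000254, so δQ = 0.352 × 0.000254 = 8.93e-05.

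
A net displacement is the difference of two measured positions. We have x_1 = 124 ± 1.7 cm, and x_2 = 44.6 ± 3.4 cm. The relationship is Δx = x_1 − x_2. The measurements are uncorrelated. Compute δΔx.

Each term contributes (cᵢ δxᵢ)² to (δΔx)²:
  (δx_1)² = 2.89;  (δx_2)² = 11.6
δΔx = √(14.4) = 3.80 cm

3.80 cm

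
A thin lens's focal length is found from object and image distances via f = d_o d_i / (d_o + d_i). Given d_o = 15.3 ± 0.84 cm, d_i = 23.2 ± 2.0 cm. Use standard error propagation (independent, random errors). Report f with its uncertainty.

9.22 ± 0.439 cm

∂f/∂d_o = (d_i/(d_o+d_i))² = 0.363;  ∂f/∂d_i = (d_o/(d_o+d_i))² = 0.158
δf = √((∂f/∂d_o · δd_o)² + (∂f/∂d_i · δd_i)²) = √(0.0930 + 0.0998) = 0.439 cm
f = 9.22 cm.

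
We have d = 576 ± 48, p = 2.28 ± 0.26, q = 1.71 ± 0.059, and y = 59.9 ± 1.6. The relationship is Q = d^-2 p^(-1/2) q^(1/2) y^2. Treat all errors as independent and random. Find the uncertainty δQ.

0.00173

Products/powers → add relative errors in quadrature, weighted by exponent:
  (-2·δd/d)² = (-2×0.0833)² = 0.0278;  (−½·δp/p)² = (-0.5×0.114)² = 0.00325;  (½·δq/q)² = (0.5×0.0345)² = 0.000298;  (2·δy/y)² = (2×0.0267)² = 0.00285
δQ/Q = √(0.0342) = 0.185
Q = 0.00937, so δQ = 0.185 × 0.00937 = 0.00173.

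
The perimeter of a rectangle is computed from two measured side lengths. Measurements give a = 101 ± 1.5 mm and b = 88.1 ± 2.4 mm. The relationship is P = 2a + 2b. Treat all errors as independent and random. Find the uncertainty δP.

5.66 mm

Absolute uncertainties add in quadrature for a linear combination:
  (2·δa)² = 9.00;  (2·δb)² = 23.0
δP = √(32.0) = 5.66 mm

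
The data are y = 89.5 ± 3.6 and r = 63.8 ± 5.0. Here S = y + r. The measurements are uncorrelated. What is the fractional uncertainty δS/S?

0.0402

For a sum/difference, combine absolute errors in quadrature:
  (δy)² = 13.0;  (δr)² = 25.0
δS = √(38.0) = 6.16
S = 153, so δS/S = 6.16/153 = 0.0402.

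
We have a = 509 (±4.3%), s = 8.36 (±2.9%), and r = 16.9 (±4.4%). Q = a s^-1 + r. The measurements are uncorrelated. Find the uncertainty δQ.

Let p = a·s^-1 = 60.9. δp/p = √((1·δa/a)² + (-1·δs/s)²) = √(0.00185 + 0.000841) = 0.0519, so δp = 3.16.
Q = p + r: δQ = √(δp² + δr²) = √(9.97 + 0.553) = 3.24

3.24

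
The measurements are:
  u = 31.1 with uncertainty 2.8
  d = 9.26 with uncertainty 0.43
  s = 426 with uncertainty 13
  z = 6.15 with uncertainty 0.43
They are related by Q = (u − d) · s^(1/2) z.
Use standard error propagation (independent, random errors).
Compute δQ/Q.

Let w = u − d = 21.8. δw = √(δu² + δd²) = √(7.84 + 0.185) = 2.83, so δw/w = 0.130.
Q is then a monomial in w, s, z:
δQ/Q = √((δw/w)² + (½·δs/s)² + (1·δz/z)²) = √(0.0168 + 0.000233 + 0.00489) = 0.148

0.148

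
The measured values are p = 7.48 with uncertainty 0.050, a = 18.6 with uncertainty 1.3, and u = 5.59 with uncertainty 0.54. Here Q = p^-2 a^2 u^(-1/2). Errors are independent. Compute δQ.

For a monomial Q ∝ p^-2, a^2, u^(-1/2), fractional errors add in quadrature:
  (-2·δp/p)² = (-2×0.00668)² = 0.000179;  (2·δa/a)² = (2×0.0699)² = 0.0195;  (−½·δu/u)² = (-0.5×0.0966)² = 0.00233
δQ/Q = √(0.0221) = 0.148
Q = 2.62, so δQ = 0.148 × 2.62 = 0.388.

0.388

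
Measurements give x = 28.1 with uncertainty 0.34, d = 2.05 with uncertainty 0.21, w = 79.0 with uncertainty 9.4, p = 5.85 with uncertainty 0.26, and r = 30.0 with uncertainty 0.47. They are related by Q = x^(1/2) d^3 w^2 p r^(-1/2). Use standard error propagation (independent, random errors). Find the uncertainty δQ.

1.19e+05

Q is a product of powers, so relative uncertainties combine in quadrature:
  (½·δx/x)² = (0.5×0.0121)² = 3.66e-05;  (3·δd/d)² = (3×0.102)² = 0.0944;  (2·δw/w)² = (2×0.119)² = 0.0566;  (1·δp/p)² = (1×0.0444)² = 0.00198;  (−½·δr/r)² = (-0.5×0.0157)² = 6.14e-05
δQ/Q = √(0.153) = 0.391
Q = 3.04e+05, so δQ = 0.391 × 3.04e+05 = 1.19e+05.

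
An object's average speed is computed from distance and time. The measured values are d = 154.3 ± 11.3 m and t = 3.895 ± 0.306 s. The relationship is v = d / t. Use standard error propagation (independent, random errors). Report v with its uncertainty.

39.61 ± 4.25 m/s

Since v is a product/quotient, work with relative uncertainties:
  (1·δd/d)² = (1×0.0732)² = 0.00536;  (-1·δt/t)² = (-1×0.0786)² = 0.00617
δv/v = √(0.0115) = 0.107
v = 39.61 m/s, so δv = 0.107 × 39.61 = 4.25 m/s.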